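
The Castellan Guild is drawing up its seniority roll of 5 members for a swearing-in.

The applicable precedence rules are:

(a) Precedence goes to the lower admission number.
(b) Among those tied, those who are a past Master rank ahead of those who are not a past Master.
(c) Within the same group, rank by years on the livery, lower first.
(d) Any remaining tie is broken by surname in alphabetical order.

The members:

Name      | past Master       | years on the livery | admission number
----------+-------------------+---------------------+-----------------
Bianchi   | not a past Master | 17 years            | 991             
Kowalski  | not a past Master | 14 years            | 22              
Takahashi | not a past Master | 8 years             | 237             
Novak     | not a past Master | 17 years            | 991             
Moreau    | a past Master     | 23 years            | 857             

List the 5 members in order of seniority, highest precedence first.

By admission number (lower first): Kowalski (22); then Takahashi (237); then Moreau (857); then Bianchi and Novak (both 991).
Bianchi and Novak are each not a past Master, so the next rule applies.
Bianchi and Novak both have years on the livery 17 years, so the next rule applies.
Among Bianchi and Novak, alphabetically by surname: Bianchi before Novak.
Full order: Kowalski, Takahashi, Moreau, Bianchi, Novak.

Kowalski, Takahashi, Moreau, Bianchi, Novak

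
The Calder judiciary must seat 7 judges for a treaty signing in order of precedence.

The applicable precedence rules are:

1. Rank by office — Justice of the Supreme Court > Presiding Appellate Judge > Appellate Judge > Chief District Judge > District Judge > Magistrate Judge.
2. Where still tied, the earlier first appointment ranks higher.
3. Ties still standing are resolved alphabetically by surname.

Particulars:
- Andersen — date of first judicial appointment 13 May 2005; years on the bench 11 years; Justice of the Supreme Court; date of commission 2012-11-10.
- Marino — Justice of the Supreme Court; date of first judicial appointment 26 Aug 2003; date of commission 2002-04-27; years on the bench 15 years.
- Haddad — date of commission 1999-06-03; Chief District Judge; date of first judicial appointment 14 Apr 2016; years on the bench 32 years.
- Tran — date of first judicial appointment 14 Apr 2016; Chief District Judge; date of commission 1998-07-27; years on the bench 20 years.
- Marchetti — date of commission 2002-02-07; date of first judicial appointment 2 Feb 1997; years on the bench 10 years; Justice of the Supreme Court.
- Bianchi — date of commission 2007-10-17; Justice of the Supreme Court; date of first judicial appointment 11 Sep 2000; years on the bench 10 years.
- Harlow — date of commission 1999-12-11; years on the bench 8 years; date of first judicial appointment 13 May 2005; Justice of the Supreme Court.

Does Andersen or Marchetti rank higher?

By office: Marchetti, Bianchi, Marino, Andersen and Harlow (Justice of the Supreme Court); then Haddad and Tran (Chief District Judge).
Among Marchetti, Bianchi, Marino, Andersen and Harlow, by date of first judicial appointment (earlier first): Marchetti (2 Feb 1997) before Bianchi (11 Sep 2000) before Marino (26 Aug 2003) before Andersen and Harlow (13 May 2005).
Among Andersen and Harlow, alphabetically by surname: Andersen before Harlow.
Haddad and Tran both have date of first judicial appointment 14 Apr 2016, so the next rule applies.
Among Haddad and Tran, alphabetically by surname: Haddad before Tran.
So Marchetti takes precedence.

Marchetti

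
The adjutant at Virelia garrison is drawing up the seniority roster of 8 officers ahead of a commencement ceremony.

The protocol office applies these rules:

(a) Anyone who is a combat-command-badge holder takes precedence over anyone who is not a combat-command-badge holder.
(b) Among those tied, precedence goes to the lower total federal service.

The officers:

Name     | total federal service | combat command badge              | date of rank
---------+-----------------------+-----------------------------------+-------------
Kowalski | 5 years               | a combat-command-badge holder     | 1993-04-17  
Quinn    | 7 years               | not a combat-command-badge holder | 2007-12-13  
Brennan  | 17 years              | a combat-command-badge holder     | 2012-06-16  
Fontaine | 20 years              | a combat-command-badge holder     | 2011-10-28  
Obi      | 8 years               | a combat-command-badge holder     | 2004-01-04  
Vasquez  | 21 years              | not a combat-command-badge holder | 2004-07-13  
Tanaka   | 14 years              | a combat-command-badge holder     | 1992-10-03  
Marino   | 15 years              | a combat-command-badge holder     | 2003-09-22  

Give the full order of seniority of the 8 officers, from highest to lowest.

Kowalski, Obi, Tanaka, Marino, Brennan, Fontaine, Quinn, Vasquez

By the first rule: Kowalski, Obi, Tanaka, Marino, Brennan and Fontaine (each a combat-command-badge holder); then Quinn and Vasquez (both not a combat-command-badge holder).
Among Kowalski, Obi, Tanaka, Marino, Brennan and Fontaine, by total federal service (lower first): Kowalski (5 years) before Obi (8 years) before Tanaka (14 years) before Marino (15 years) before Brennan (17 years) before Fontaine (20 years).
Among Quinn and Vasquez, by total federal service (lower first): Quinn (7 years) before Vasquez (21 years).
Full order: Kowalski, Obi, Tanaka, Marino, Brennan, Fontaine, Quinn, Vasquez.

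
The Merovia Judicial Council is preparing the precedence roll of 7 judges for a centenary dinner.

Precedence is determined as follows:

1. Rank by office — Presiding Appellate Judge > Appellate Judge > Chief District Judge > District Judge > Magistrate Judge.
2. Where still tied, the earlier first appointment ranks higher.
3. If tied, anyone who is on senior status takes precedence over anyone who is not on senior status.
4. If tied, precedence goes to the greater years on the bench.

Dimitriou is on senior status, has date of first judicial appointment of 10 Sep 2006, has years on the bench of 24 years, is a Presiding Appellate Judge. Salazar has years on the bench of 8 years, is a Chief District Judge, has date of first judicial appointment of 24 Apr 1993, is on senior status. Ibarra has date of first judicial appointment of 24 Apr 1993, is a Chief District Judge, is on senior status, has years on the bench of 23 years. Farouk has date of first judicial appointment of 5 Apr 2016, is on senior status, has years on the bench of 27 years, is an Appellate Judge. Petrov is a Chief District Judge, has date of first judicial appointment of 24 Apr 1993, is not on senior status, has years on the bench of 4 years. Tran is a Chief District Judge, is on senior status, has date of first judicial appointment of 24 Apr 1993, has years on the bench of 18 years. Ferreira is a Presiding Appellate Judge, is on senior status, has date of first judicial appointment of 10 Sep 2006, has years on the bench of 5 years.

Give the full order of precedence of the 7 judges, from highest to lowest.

By office: Dimitriou and Ferreira (Presiding Appellate Judge); then Farouk (Appellate Judge); then Ibarra, Tran, Salazar and Petrov (Chief District Judge).
Dimitriou and Ferreira both have date of first judicial appointment 10 Sep 2006, so the next rule applies.
Dimitriou and Ferreira are each on senior status, so the next rule applies.
Among Dimitriou and Ferreira, by years on the bench (higher first): Dimitriou (24 years) before Ferreira (5 years).
Ibarra, Tran, Salazar and Petrov all have date of first judicial appointment 24 Apr 1993, so the next rule applies.
Among Ibarra, Tran, Salazar and Petrov, on senior status before not on senior status: Ibarra, Tran and Salazar (on senior status) before Petrov (not on senior status).
Among Ibarra, Tran and Salazar, by years on the bench (higher first): Ibarra (23 years) before Tran (18 years) before Salazar (8 years).
Full order: Dimitriou, Ferreira, Farouk, Ibarra, Tran, Salazar, Petrov.

Dimitriou, Ferreira, Farouk, Ibarra, Tran, Salazar, Petrov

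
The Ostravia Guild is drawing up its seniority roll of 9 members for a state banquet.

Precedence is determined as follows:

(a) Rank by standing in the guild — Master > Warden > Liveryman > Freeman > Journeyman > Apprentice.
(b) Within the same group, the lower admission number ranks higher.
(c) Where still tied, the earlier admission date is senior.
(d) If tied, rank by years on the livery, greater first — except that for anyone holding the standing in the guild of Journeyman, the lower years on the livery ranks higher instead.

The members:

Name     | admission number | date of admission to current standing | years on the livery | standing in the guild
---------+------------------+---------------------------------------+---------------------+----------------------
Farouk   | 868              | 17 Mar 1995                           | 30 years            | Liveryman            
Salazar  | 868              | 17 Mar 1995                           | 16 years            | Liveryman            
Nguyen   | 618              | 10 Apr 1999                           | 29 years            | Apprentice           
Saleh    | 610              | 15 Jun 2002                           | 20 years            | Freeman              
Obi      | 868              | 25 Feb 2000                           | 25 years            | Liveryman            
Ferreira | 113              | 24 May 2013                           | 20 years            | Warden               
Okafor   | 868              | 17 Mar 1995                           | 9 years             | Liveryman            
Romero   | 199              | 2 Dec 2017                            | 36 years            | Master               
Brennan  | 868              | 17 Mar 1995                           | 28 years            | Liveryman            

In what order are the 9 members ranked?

By standing in the guild: Romero (Master); then Ferreira (Warden); then Farouk, Brennan, Salazar, Okafor and Obi (Liveryman); then Saleh (Freeman); then Nguyen (Apprentice).
Farouk, Brennan, Salazar, Okafor and Obi all have admission number 868, so the next rule applies.
Among Farouk, Brennan, Salazar, Okafor and Obi, by date of admission to current standing (earlier first): Farouk, Brennan, Salazar and Okafor (17 Mar 1995) before Obi (25 Feb 2000).
Among Farouk, Brennan, Salazar and Okafor, by years on the livery (higher first): Farouk (30 years) before Brennan (28 years) before Salazar (16 years) before Okafor (9 years).
Full order: Romero, Ferreira, Farouk, Brennan, Salazar, Okafor, Obi, Saleh, Nguyen.

Romero, Ferreira, Farouk, Brennan, Salazar, Okafor, Obi, Saleh, Nguyen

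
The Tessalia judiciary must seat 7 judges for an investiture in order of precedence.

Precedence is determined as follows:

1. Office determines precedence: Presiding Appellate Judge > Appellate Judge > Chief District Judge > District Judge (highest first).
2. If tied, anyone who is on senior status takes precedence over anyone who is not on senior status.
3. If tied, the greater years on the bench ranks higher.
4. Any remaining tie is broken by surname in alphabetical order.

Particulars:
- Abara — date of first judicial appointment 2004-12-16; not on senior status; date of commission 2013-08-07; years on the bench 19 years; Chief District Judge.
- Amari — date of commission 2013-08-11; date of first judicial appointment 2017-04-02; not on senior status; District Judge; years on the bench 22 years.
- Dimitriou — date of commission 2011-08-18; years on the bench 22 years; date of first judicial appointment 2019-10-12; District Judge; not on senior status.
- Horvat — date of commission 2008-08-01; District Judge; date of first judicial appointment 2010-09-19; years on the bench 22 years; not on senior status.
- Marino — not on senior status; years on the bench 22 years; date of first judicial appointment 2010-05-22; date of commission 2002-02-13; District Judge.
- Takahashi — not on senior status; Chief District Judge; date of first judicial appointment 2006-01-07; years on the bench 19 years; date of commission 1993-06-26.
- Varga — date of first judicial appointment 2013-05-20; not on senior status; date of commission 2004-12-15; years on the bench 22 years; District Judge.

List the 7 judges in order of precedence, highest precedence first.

Abara, Takahashi, Amari, Dimitriou, Horvat, Marino, Varga

By office: Abara and Takahashi (Chief District Judge); then Amari, Dimitriou, Horvat, Marino and Varga (District Judge).
Abara and Takahashi are each not on senior status, so the next rule applies.
Abara and Takahashi both have years on the bench 19 years, so the next rule applies.
Among Abara and Takahashi, alphabetically by surname: Abara before Takahashi.
Amari, Dimitriou, Horvat, Marino and Varga are each not on senior status, so the next rule applies.
Amari, Dimitriou, Horvat, Marino and Varga all have years on the bench 22 years, so the next rule applies.
Among Amari, Dimitriou, Horvat, Marino and Varga, alphabetically by surname: Amari before Dimitriou before Horvat before Marino before Varga.
Full order: Abara, Takahashi, Amari, Dimitriou, Horvat, Marino, Varga.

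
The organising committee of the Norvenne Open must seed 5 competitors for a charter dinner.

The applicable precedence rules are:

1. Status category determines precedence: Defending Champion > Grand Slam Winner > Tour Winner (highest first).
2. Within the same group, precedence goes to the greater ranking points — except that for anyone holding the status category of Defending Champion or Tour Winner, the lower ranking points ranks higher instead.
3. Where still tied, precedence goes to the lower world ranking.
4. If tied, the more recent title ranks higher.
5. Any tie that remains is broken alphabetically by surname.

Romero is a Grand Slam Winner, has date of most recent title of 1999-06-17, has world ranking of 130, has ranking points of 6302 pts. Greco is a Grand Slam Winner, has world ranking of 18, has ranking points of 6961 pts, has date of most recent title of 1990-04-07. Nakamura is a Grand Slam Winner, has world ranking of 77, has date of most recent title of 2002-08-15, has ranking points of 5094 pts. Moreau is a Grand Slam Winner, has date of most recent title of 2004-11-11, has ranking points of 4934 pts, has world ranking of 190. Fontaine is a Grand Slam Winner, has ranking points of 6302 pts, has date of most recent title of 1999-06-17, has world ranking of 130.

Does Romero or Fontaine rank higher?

By status category: Greco, Fontaine, Romero, Nakamura and Moreau (Grand Slam Winner).
Among Greco, Fontaine, Romero, Nakamura and Moreau, by ranking points (higher first): Greco (6961 pts) before Fontaine and Romero (6302 pts) before Nakamura (5094 pts) before Moreau (4934 pts).
Fontaine and Romero both have world ranking 130, so the next rule applies.
Fontaine and Romero both have date of most recent title 1999-06-17, so the next rule applies.
Among Fontaine and Romero, alphabetically by surname: Fontaine before Romero.
So Fontaine takes precedence.

Fontaine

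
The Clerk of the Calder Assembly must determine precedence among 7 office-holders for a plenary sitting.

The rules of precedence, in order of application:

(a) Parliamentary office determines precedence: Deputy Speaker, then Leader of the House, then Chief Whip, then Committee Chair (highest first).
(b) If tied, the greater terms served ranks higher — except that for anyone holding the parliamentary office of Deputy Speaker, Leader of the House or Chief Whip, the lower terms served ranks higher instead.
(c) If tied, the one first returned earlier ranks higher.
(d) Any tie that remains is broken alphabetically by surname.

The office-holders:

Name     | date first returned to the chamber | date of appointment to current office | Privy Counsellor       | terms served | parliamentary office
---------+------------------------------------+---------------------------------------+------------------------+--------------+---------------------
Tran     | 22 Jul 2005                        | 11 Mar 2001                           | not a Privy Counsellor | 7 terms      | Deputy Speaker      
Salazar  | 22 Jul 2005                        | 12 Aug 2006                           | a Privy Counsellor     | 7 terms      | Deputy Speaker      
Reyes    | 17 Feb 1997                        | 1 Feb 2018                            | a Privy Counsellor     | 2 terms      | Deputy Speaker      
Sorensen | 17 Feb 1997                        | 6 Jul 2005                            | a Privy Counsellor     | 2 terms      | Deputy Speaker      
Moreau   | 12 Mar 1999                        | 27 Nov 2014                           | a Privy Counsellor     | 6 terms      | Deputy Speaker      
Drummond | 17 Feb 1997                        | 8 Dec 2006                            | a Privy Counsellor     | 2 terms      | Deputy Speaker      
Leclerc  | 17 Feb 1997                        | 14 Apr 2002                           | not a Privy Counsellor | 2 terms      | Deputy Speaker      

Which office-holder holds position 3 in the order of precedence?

By parliamentary office: Drummond, Leclerc, Reyes, Sorensen, Moreau, Salazar and Tran (Deputy Speaker).
Among Drummond, Leclerc, Reyes, Sorensen, Moreau, Salazar and Tran, by terms served (lower first) (reversed rule for this group): Drummond, Leclerc, Reyes and Sorensen (2 terms) before Moreau (6 terms) before Salazar and Tran (7 terms).
Drummond, Leclerc, Reyes and Sorensen all have date first returned to the chamber 17 Feb 1997, so the next rule applies.
Among Drummond, Leclerc, Reyes and Sorensen, alphabetically by surname: Drummond before Leclerc before Reyes before Sorensen.
Salazar and Tran both have date first returned to the chamber 22 Jul 2005, so the next rule applies.
Among Salazar and Tran, alphabetically by surname: Salazar before Tran.
Order: Drummond, Leclerc, Reyes, Sorensen, Moreau, Salazar, Tran.

Reyes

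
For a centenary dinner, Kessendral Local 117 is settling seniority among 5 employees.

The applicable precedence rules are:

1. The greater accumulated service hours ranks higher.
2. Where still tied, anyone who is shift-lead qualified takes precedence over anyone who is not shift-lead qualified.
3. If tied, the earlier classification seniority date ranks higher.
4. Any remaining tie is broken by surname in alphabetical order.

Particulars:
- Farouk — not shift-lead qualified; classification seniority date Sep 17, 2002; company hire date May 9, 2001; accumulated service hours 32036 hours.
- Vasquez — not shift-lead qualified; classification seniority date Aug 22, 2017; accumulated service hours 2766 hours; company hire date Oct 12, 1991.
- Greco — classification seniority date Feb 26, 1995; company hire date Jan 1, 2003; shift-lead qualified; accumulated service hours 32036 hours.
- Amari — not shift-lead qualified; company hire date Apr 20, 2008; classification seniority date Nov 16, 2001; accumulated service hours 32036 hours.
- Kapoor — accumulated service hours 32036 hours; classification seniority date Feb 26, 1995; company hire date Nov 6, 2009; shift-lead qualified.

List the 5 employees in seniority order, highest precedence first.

By accumulated service hours (higher first): Greco, Kapoor, Amari and Farouk (each 32036 hours); then Vasquez (2766 hours).
Among Greco, Kapoor, Amari and Farouk, shift-lead qualified before not shift-lead qualified: Greco and Kapoor (shift-lead qualified) before Amari and Farouk (not shift-lead qualified).
Greco and Kapoor both have classification seniority date Feb 26, 1995, so the next rule applies.
Among Greco and Kapoor, alphabetically by surname: Greco before Kapoor.
Among Amari and Farouk, by classification seniority date (earlier first): Amari (Nov 16, 2001) before Farouk (Sep 17, 2002).
Full order: Greco, Kapoor, Amari, Farouk, Vasquez.

Greco, Kapoor, Amari, Farouk, Vasquez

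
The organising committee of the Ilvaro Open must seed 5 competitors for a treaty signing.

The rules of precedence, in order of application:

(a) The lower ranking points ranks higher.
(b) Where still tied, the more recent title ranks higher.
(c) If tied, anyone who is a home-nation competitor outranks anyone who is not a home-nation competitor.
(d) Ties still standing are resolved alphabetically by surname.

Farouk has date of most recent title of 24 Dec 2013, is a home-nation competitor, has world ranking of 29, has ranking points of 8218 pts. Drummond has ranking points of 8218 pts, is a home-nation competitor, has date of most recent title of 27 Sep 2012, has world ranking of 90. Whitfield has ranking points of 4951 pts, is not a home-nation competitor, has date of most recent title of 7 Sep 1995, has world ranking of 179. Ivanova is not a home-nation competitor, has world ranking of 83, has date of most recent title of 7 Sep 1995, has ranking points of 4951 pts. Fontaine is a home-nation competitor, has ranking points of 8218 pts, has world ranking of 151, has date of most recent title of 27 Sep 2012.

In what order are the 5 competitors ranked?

Ivanova, Whitfield, Farouk, Drummond, Fontaine

By ranking points (lower first): Ivanova and Whitfield (both 4951 pts); then Farouk, Drummond and Fontaine (each 8218 pts).
Ivanova and Whitfield both have date of most recent title 7 Sep 1995, so the next rule applies.
Ivanova and Whitfield are each not a home-nation competitor, so the next rule applies.
Among Ivanova and Whitfield, alphabetically by surname: Ivanova before Whitfield.
Among Farouk, Drummond and Fontaine, by date of most recent title (later first): Farouk (24 Dec 2013) before Drummond and Fontaine (27 Sep 2012).
Drummond and Fontaine are each a home-nation competitor, so the next rule applies.
Among Drummond and Fontaine, alphabetically by surname: Drummond before Fontaine.
Full order: Ivanova, Whitfield, Farouk, Drummond, Fontaine.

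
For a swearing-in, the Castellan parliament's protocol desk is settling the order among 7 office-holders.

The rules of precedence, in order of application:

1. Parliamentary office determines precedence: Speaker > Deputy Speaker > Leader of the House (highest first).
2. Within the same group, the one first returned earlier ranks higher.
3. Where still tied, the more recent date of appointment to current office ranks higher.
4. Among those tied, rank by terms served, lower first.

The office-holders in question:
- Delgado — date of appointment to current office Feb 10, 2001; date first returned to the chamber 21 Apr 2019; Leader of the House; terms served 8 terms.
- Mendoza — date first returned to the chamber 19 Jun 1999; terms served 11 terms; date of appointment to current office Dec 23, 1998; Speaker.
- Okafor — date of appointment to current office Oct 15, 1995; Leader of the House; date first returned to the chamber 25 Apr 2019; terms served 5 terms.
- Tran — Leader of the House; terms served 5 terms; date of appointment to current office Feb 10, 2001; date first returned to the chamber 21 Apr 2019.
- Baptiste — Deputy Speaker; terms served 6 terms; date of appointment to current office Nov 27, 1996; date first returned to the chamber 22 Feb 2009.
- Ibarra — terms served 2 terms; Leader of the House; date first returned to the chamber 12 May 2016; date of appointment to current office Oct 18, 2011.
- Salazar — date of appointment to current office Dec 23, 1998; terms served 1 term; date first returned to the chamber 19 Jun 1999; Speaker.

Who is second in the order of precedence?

Mendoza

By parliamentary office: Salazar and Mendoza (Speaker); then Baptiste (Deputy Speaker); then Ibarra, Tran, Delgado and Okafor (Leader of the House).
Salazar and Mendoza both have date first returned to the chamber 19 Jun 1999, so the next rule applies.
Salazar and Mendoza both have date of appointment to current office Dec 23, 1998, so the next rule applies.
Among Salazar and Mendoza, by terms served (lower first): Salazar (1 term) before Mendoza (11 terms).
Among Ibarra, Tran, Delgado and Okafor, by date first returned to the chamber (earlier first): Ibarra (12 May 2016) before Tran and Delgado (21 Apr 2019) before Okafor (25 Apr 2019).
Tran and Delgado both have date of appointment to current office Feb 10, 2001, so the next rule applies.
Among Tran and Delgado, by terms served (lower first): Tran (5 terms) before Delgado (8 terms).
Order: Salazar, Mendoza, Baptiste, Ibarra, Tran, Delgado, Okafor.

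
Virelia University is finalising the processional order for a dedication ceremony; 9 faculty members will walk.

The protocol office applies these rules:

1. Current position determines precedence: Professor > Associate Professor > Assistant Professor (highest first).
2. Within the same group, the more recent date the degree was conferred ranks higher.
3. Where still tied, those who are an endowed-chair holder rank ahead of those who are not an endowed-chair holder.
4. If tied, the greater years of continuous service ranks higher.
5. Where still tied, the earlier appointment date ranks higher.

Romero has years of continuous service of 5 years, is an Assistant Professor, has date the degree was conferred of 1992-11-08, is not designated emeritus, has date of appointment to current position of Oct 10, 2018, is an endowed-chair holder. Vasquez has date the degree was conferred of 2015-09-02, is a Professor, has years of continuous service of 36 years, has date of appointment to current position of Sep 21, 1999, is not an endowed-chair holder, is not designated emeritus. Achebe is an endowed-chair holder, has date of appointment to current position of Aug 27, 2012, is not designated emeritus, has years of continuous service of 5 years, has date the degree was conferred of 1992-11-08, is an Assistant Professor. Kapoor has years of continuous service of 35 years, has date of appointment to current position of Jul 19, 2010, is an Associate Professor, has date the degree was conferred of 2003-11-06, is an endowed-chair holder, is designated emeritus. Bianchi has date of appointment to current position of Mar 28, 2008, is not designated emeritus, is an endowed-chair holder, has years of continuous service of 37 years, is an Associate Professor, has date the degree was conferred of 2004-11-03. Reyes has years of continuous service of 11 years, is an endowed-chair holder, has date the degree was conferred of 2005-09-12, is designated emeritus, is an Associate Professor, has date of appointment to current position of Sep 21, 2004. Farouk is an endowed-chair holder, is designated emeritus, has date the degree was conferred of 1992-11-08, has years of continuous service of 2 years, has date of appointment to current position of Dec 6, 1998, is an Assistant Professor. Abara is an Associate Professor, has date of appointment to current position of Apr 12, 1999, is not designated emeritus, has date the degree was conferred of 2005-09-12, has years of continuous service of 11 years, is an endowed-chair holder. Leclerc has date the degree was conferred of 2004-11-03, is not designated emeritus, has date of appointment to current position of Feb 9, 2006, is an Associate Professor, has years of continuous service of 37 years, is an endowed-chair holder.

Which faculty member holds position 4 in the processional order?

Leclerc

By current position: Vasquez (Professor); then Abara, Reyes, Leclerc, Bianchi and Kapoor (Associate Professor); then Achebe, Romero and Farouk (Assistant Professor).
Among Abara, Reyes, Leclerc, Bianchi and Kapoor, by date the degree was conferred (later first): Abara and Reyes (2005-09-12) before Leclerc and Bianchi (2004-11-03) before Kapoor (2003-11-06).
Abara and Reyes are each an endowed-chair holder, so the next rule applies.
Abara and Reyes both have years of continuous service 11 years, so the next rule applies.
Among Abara and Reyes, by date of appointment to current position (earlier first): Abara (Apr 12, 1999) before Reyes (Sep 21, 2004).
Leclerc and Bianchi are each an endowed-chair holder, so the next rule applies.
Leclerc and Bianchi both have years of continuous service 37 years, so the next rule applies.
Among Leclerc and Bianchi, by date of appointment to current position (earlier first): Leclerc (Feb 9, 2006) before Bianchi (Mar 28, 2008).
Achebe, Romero and Farouk all have date the degree was conferred 1992-11-08, so the next rule applies.
Achebe, Romero and Farouk are each an endowed-chair holder, so the next rule applies.
Among Achebe, Romero and Farouk, by years of continuous service (higher first): Achebe and Romero (5 years) before Farouk (2 years).
Among Achebe and Romero, by date of appointment to current position (earlier first): Achebe (Aug 27, 2012) before Romero (Oct 10, 2018).
Order: Vasquez, Abara, Reyes, Leclerc, Bianchi, Kapoor, Achebe, Romero, Farouk.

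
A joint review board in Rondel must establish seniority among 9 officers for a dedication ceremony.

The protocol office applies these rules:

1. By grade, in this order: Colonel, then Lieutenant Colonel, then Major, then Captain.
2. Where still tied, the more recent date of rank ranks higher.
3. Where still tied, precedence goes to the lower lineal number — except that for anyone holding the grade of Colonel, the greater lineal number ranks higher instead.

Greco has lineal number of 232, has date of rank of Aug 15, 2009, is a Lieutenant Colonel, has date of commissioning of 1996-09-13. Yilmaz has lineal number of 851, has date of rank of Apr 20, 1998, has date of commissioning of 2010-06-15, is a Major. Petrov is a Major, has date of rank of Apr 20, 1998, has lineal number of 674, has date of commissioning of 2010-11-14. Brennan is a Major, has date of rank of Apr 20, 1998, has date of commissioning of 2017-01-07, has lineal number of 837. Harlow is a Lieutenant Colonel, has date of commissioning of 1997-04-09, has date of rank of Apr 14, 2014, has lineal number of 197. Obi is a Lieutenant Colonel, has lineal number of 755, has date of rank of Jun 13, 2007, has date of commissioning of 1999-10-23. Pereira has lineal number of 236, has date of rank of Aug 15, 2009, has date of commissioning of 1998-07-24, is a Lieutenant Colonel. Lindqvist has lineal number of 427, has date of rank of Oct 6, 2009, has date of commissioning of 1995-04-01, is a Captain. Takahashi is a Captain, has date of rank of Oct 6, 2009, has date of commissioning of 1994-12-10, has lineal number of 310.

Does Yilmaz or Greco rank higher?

Greco

By grade: Harlow, Greco, Pereira and Obi (Lieutenant Colonel); then Petrov, Brennan and Yilmaz (Major); then Takahashi and Lindqvist (Captain).
Among Harlow, Greco, Pereira and Obi, by date of rank (later first): Harlow (Apr 14, 2014) before Greco and Pereira (Aug 15, 2009) before Obi (Jun 13, 2007).
Among Greco and Pereira, by lineal number (lower first): Greco (232) before Pereira (236).
Petrov, Brennan and Yilmaz all have date of rank Apr 20, 1998, so the next rule applies.
Among Petrov, Brennan and Yilmaz, by lineal number (lower first): Petrov (674) before Brennan (837) before Yilmaz (851).
Takahashi and Lindqvist both have date of rank Oct 6, 2009, so the next rule applies.
Among Takahashi and Lindqvist, by lineal number (lower first): Takahashi (310) before Lindqvist (427).
So Greco takes precedence.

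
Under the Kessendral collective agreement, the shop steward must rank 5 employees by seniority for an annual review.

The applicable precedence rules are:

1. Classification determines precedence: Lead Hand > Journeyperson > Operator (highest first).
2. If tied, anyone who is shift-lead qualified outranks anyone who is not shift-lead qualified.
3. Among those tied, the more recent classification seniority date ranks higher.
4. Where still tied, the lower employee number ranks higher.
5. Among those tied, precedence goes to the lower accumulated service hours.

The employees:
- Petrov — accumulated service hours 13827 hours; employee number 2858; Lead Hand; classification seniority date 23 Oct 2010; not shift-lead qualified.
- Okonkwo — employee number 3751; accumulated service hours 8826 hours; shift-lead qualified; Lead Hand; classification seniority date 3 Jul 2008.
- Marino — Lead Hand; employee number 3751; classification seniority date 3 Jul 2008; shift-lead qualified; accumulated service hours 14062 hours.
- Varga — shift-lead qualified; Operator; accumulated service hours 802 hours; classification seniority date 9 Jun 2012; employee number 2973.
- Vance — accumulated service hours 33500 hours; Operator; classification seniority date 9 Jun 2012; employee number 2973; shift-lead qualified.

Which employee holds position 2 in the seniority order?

Marino

By classification: Okonkwo, Marino and Petrov (Lead Hand); then Varga and Vance (Operator).
Among Okonkwo, Marino and Petrov, shift-lead qualified before not shift-lead qualified: Okonkwo and Marino (shift-lead qualified) before Petrov (not shift-lead qualified).
Okonkwo and Marino both have classification seniority date 3 Jul 2008, so the next rule applies.
Okonkwo and Marino both have employee number 3751, so the next rule applies.
Among Okonkwo and Marino, by accumulated service hours (lower first): Okonkwo (8826 hours) before Marino (14062 hours).
Varga and Vance are each shift-lead qualified, so the next rule applies.
Varga and Vance both have classification seniority date 9 Jun 2012, so the next rule applies.
Varga and Vance both have employee number 2973, so the next rule applies.
Among Varga and Vance, by accumulated service hours (lower first): Varga (802 hours) before Vance (33500 hours).
Order: Okonkwo, Marino, Petrov, Varga, Vance.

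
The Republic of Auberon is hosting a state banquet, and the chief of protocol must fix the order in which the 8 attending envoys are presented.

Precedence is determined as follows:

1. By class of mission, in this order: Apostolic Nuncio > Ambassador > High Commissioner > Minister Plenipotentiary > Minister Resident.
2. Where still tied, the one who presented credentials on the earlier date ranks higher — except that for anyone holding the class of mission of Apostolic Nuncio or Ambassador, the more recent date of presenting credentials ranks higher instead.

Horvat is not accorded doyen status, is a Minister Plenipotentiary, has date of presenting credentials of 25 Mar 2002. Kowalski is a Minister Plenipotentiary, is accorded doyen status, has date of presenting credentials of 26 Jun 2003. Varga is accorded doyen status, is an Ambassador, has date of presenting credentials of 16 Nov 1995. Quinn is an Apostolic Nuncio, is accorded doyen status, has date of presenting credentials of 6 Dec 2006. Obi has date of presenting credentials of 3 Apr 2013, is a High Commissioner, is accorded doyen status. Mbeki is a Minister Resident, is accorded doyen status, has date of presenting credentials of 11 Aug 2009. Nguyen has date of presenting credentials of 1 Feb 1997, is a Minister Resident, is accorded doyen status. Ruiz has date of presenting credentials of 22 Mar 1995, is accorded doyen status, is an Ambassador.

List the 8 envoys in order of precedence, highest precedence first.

Quinn, Varga, Ruiz, Obi, Horvat, Kowalski, Nguyen, Mbeki

By class of mission: Quinn (Apostolic Nuncio); then Varga and Ruiz (Ambassador); then Obi (High Commissioner); then Horvat and Kowalski (Minister Plenipotentiary); then Nguyen and Mbeki (Minister Resident).
Among Varga and Ruiz, by date of presenting credentials (later first) (reversed rule for this group): Varga (16 Nov 1995) before Ruiz (22 Mar 1995).
Among Horvat and Kowalski, by date of presenting credentials (earlier first): Horvat (25 Mar 2002) before Kowalski (26 Jun 2003).
Among Nguyen and Mbeki, by date of presenting credentials (earlier first): Nguyen (1 Feb 1997) before Mbeki (11 Aug 2009).
Full order: Quinn, Varga, Ruiz, Obi, Horvat, Kowalski, Nguyen, Mbeki.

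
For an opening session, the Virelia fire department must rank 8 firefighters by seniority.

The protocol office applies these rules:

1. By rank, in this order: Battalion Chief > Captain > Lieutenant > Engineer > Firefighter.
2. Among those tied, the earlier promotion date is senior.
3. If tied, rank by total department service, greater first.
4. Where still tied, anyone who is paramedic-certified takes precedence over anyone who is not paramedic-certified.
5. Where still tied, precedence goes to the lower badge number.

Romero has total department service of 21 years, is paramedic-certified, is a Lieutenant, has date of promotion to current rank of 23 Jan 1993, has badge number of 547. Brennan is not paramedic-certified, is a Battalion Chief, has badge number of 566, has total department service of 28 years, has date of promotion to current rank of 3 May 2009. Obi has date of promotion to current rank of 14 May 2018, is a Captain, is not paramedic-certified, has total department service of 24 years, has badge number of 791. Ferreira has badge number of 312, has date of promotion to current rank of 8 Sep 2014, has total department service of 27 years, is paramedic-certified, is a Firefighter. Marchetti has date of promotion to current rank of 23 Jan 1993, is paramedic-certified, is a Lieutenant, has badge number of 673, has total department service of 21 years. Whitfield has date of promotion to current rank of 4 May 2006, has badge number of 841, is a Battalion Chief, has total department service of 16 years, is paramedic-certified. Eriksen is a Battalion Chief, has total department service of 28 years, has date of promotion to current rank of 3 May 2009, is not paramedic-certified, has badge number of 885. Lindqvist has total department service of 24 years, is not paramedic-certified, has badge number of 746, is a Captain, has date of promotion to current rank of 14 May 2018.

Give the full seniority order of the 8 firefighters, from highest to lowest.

Whitfield, Brennan, Eriksen, Lindqvist, Obi, Romero, Marchetti, Ferreira

By rank: Whitfield, Brennan and Eriksen (Battalion Chief); then Lindqvist and Obi (Captain); then Romero and Marchetti (Lieutenant); then Ferreira (Firefighter).
Among Whitfield, Brennan and Eriksen, by date of promotion to current rank (earlier first): Whitfield (4 May 2006) before Brennan and Eriksen (3 May 2009).
Brennan and Eriksen both have total department service 28 years, so the next rule applies.
Brennan and Eriksen are each not paramedic-certified, so the next rule applies.
Among Brennan and Eriksen, by badge number (lower first): Brennan (566) before Eriksen (885).
Lindqvist and Obi both have date of promotion to current rank 14 May 2018, so the next rule applies.
Lindqvist and Obi both have total department service 24 years, so the next rule applies.
Lindqvist and Obi are each not paramedic-certified, so the next rule applies.
Among Lindqvist and Obi, by badge number (lower first): Lindqvist (746) before Obi (791).
Romero and Marchetti both have date of promotion to current rank 23 Jan 1993, so the next rule applies.
Romero and Marchetti both have total department service 21 years, so the next rule applies.
Romero and Marchetti are each paramedic-certified, so the next rule applies.
Among Romero and Marchetti, by badge number (lower first): Romero (547) before Marchetti (673).
Full order: Whitfield, Brennan, Eriksen, Lindqvist, Obi, Romero, Marchetti, Ferreira.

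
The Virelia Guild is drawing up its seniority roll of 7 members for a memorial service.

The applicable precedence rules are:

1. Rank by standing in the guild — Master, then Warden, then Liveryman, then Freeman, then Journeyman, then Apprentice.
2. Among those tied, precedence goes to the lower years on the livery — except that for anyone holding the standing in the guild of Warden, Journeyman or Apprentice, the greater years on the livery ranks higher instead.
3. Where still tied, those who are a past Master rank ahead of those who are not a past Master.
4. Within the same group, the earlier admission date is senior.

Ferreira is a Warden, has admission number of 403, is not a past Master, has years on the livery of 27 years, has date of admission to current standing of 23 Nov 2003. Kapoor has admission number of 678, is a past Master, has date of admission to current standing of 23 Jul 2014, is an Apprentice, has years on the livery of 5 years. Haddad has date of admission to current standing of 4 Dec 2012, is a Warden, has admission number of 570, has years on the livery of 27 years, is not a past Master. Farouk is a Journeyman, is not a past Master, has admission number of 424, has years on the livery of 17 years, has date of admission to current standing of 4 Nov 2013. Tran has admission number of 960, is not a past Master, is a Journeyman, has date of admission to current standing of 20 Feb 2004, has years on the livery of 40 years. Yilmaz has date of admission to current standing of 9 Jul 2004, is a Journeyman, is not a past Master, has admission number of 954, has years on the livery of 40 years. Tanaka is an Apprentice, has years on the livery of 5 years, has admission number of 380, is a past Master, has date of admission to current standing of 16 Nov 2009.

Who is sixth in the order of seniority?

Tanaka

By standing in the guild: Ferreira and Haddad (Warden); then Tran, Yilmaz and Farouk (Journeyman); then Tanaka and Kapoor (Apprentice).
Ferreira and Haddad both have years on the livery 27 years, so the next rule applies.
Ferreira and Haddad are each not a past Master, so the next rule applies.
Among Ferreira and Haddad, by date of admission to current standing (earlier first): Ferreira (23 Nov 2003) before Haddad (4 Dec 2012).
Among Tran, Yilmaz and Farouk, by years on the livery (higher first) (reversed rule for this group): Tran and Yilmaz (40 years) before Farouk (17 years).
Tran and Yilmaz are each not a past Master, so the next rule applies.
Among Tran and Yilmaz, by date of admission to current standing (earlier first): Tran (20 Feb 2004) before Yilmaz (9 Jul 2004).
Tanaka and Kapoor both have years on the livery 5 years, so the next rule applies.
Tanaka and Kapoor are each a past Master, so the next rule applies.
Among Tanaka and Kapoor, by date of admission to current standing (earlier first): Tanaka (16 Nov 2009) before Kapoor (23 Jul 2014).
Order: Ferreira, Haddad, Tran, Yilmaz, Farouk, Tanaka, Kapoor.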